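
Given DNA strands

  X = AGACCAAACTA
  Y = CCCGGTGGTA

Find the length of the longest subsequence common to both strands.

5

Taking C [4,1], C [5,2], C [9,3], T [10,9], A [11,10] gives a common subsequence of length 5, and the DP table's final entry dp[11][10] is also 5, so no common subsequence is longer.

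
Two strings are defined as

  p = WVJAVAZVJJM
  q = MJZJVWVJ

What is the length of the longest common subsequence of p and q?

4

Taking J at p[3]=q[4] → V at p[5]=q[5] → V at p[8]=q[7] → J at p[10]=q[8] gives a common subsequence of length 4. Since dp[11][8] = 4, nothing longer is possible.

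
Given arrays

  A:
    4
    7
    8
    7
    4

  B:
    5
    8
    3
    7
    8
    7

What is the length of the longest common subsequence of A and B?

One common subsequence of length 3: 7 at A[2]=B[4], 8 at A[3]=B[5], 7 at A[4]=B[6]. dp[5][6] = 3 confirms this is the maximum.

3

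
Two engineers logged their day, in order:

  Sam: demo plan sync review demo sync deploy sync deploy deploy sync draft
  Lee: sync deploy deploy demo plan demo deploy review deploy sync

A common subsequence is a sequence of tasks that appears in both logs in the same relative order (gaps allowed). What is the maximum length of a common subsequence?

6

Match demo (Sam #1, Lee #4), then plan (Sam #2, Lee #5), then demo (Sam #5, Lee #6), then deploy (Sam #7, Lee #7), then deploy (Sam #10, Lee #9), then sync (Sam #11, Lee #10) — 6 tasks in the same relative order in both. dp[12][10] = 6 confirms this is the maximum.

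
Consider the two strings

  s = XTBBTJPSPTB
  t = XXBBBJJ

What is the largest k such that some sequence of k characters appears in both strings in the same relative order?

Let dp[i][j] be the LCS length of the first i characters of s and the first j characters of t. dp[i][j] = dp[i-1][j-1]+1 when the i-th and j-th characters match, else max(dp[i-1][j], dp[i][j-1]).
    ·  X  X  B  B  B  J  J
 ·  0  0  0  0  0  0  0  0
 X  0  1  1  1  1  1  1  1
 T  0  1  1  1  1  1  1  1
 B  0  1  1  2  2  2  2  2
 B  0  1  1  2  3  3  3  3
 T  0  1  1  2  3  3  3  3
 J  0  1  1  2  3  3  4  4
 P  0  1  1  2  3  3  4  4
 S  0  1  1  2  3  3  4  4
 P  0  1  1  2  3  3  4  4
 T  0  1  1  2  3  3  4  4
 B  0  1  1  2  3  4  4  4
dp[11][7] = 4. One LCS (by backtracking along matches): XBBJ.

4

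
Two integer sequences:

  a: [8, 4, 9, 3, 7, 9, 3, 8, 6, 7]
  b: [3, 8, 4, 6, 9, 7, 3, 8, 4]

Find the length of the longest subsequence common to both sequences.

6

Let dp[i][j] be the LCS length of the first i values of a and the first j values of b. dp[i][j] = dp[i-1][j-1]+1 when the i-th and j-th values match, else max(dp[i-1][j], dp[i][j-1]).
    ·  3  8  4  6  9  7  3  8  4
 ·  0  0  0  0  0  0  0  0  0  0
 8  0  0  1  1  1  1  1  1  1  1
 4  0  0  1  2  2  2  2  2  2  2
 9  0  0  1  2  2  3  3  3  3  3
 3  0  1  1  2  2  3  3  4  4  4
 7  0  1  1  2  2  3  4  4  4  4
 9  0  1  1  2  2  3  4  4  4  4
 3  0  1  1  2  2  3  4  5  5  5
 8  0  1  2  2  2  3  4  5  6  6
 6  0  1  2  2  3  3  4  5  6  6
 7  0  1  2  2  3  3  4  5  6  6
dp[10][9] = 6. One LCS (by backtracking along matches): 8, 4, 9, 7, 3, 8.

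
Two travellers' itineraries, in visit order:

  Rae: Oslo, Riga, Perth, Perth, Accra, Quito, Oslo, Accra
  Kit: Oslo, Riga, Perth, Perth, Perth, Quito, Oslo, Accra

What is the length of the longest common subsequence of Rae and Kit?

One common subsequence of length 7: Oslo at Rae[1]=Kit[1] → Riga at Rae[2]=Kit[2] → Perth at Rae[3]=Kit[4] → Perth at Rae[4]=Kit[5] → Quito at Rae[6]=Kit[6] → Oslo at Rae[7]=Kit[7] → Accra at Rae[8]=Kit[8]. The LCS DP gives dp[8][8] = 7, so this is optimal.

7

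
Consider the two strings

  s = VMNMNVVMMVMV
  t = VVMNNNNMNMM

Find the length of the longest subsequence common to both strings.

7

Let dp[i][j] be the LCS length of the first i characters of s and the first j characters of t. dp[i][j] = dp[i-1][j-1]+1 when the i-th and j-th characters match, else max(dp[i-1][j], dp[i][j-1]).
    ·  V  V  M  N  N  N  N  M  N  M  M
 ·  0  0  0  0  0  0  0  0  0  0  0  0
 V  0  1  1  1  1  1  1  1  1  1  1  1
 M  0  1  1  2  2  2  2  2  2  2  2  2
 N  0  1  1  2  3  3  3  3  3  3  3  3
 M  0  1  1  2  3  3  3  3  4  4  4  4
 N  0  1  1  2  3  4  4  4  4  5  5  5
 V  0  1  2  2  3  4  4  4  4  5  5  5
 V  0  1  2  2  3  4  4  4  4  5  5  5
 M  0  1  2  3  3  4  4  4  5  5  6  6
 M  0  1  2  3  3  4  4  4  5  5  6  7
 V  0  1  2  3  3  4  4  4  5  5  6  7
 M  0  1  2  3  3  4  4  4  5  5  6  7
 V  0  1  2  3  3  4  4  4  5  5  6  7
dp[12][11] = 7. One LCS (by backtracking along matches): VMNMNMM.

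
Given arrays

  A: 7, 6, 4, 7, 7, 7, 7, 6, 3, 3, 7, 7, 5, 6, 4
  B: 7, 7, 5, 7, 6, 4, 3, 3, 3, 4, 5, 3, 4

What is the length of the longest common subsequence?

8

One common subsequence of length 8: 7 [1,1], 7 [4,2], 7 [7,4], 6 [8,5], 3 [9,8], 3 [10,9], 5 [13,11], 4 [15,13]. The LCS DP gives dp[15][13] = 8, so this is optimal.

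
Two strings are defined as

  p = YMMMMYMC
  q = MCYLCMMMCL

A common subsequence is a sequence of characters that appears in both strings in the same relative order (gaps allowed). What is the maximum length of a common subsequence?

5

Taking Y [1,3]; then M [4,6]; then M [5,7]; then M [7,8]; then C [8,9] gives a common subsequence of length 5. Since dp[8][10] = 5, nothing longer is possible.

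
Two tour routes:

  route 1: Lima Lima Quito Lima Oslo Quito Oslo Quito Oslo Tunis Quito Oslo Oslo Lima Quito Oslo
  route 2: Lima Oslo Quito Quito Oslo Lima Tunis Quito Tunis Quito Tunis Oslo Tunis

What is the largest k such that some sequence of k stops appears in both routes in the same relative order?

9

Taking Lima (route 1 #4, route 2 #1), Oslo (route 1 #5, route 2 #2), Quito (route 1 #6, route 2 #3), Quito (route 1 #8, route 2 #4), Oslo (route 1 #9, route 2 #5), Tunis (route 1 #10, route 2 #7), Quito (route 1 #11, route 2 #8), Quito (route 1 #15, route 2 #10), Oslo (route 1 #16, route 2 #12) gives a common subsequence of length 9. Since dp[16][13] = 9, nothing longer is possible.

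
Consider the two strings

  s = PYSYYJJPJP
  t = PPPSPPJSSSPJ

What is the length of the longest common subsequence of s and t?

5

Let dp[i][j] be the LCS length of the first i characters of s and the first j characters of t. dp[i][j] = dp[i-1][j-1]+1 when the i-th and j-th characters match, else max(dp[i-1][j], dp[i][j-1]).
    ·  P  P  P  S  P  P  J  S  S  S  P  J
 ·  0  0  0  0  0  0  0  0  0  0  0  0  0
 P  0  1  1  1  1  1  1  1  1  1  1  1  1
 Y  0  1  1  1  1  1  1  1  1  1  1  1  1
 S  0  1  1  1  2  2  2  2  2  2  2  2  2
 Y  0  1  1  1  2  2  2  2  2  2  2  2  2
 Y  0  1  1  1  2  2  2  2  2  2  2  2  2
 J  0  1  1  1  2  2  2  3  3  3  3  3  3
 J  0  1  1  1  2  2  2  3  3  3  3  3  4
 P  0  1  2  2  2  3  3  3  3  3  3  4  4
 J  0  1  2  2  2  3  3  4  4  4  4  4  5
 P  0  1  2  3  3  3  4  4  4  4  4  5  5
dp[10][12] = 5. One LCS (by backtracking along matches): PSJPJ.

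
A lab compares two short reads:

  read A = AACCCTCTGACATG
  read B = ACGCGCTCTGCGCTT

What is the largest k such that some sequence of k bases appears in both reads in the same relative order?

Match A (read A #2, read B #1); then C (read A #3, read B #2); then C (read A #4, read B #4); then C (read A #5, read B #6); then T (read A #6, read B #7); then C (read A #7, read B #8); then T (read A #8, read B #9); then G (read A #9, read B #12); then C (read A #11, read B #13); then T (read A #13, read B #15) — 10 bases in the same relative order in both. dp[14][15] = 10 confirms this is the maximum.

10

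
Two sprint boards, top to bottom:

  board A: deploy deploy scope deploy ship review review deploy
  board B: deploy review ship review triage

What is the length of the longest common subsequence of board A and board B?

3

One common subsequence of length 3: deploy (board A #1, board B #1); then ship (board A #5, board B #3); then review (board A #6, board B #4), and the DP table's final entry dp[8][5] is also 3, so no common subsequence is longer.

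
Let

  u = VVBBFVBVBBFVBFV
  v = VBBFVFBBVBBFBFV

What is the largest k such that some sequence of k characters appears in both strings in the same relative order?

13

Pick V [2,1]; then B [3,2]; then B [4,3]; then F [5,4]; then V [6,5]; then B [7,8]; then V [8,9]; then B [9,10]; then B [10,11]; then F [11,12]; then B [13,13]; then F [14,14]; then V [15,15]; all 13 characters appear in both, in order. Since dp[15][15] = 13, nothing longer is possible.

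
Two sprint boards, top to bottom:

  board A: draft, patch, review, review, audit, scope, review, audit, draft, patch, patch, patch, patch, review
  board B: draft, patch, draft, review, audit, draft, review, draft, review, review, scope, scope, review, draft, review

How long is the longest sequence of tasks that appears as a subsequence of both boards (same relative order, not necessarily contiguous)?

Pick draft [1,1], patch [2,2], review [3,9], review [4,10], scope [6,12], review [7,13], draft [9,14], review [14,15]; all 8 tasks appear in both, in order, and the DP table's final entry dp[14][15] is also 8, so no common subsequence is longer.

8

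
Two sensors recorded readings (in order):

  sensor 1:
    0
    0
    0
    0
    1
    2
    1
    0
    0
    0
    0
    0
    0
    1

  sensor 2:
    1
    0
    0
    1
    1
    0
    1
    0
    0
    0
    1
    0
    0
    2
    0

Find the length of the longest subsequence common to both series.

Match 0 [1,2] → 0 [2,3] → 0 [4,6] → 1 [7,7] → 0 [8,8] → 0 [9,9] → 0 [10,10] → 0 [11,12] → 0 [12,13] → 0 [13,15] — 10 values in the same relative order in both. The LCS DP gives dp[14][15] = 10, so this is optimal.

10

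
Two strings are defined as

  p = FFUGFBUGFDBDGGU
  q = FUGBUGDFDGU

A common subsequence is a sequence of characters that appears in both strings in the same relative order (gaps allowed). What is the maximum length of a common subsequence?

One common subsequence of length 10: F at p[2]=q[1], U at p[3]=q[2], G at p[4]=q[3], B at p[6]=q[4], U at p[7]=q[5], G at p[8]=q[6], F at p[9]=q[8], D at p[12]=q[9], G at p[14]=q[10], U at p[15]=q[11]. Since dp[15][11] = 10, nothing longer is possible.

10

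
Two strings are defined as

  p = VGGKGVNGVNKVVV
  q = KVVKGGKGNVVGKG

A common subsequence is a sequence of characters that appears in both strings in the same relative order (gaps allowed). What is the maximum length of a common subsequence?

8

Taking V at p[1]=q[3]; then G at p[2]=q[5]; then G at p[3]=q[6]; then K at p[4]=q[7]; then G at p[5]=q[8]; then V at p[6]=q[11]; then G at p[8]=q[12]; then K at p[11]=q[13] gives a common subsequence of length 8, and the DP table's final entry dp[14][14] is also 8, so no common subsequence is longer.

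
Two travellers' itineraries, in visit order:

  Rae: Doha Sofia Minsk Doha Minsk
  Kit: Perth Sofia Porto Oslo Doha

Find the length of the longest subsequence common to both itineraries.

2

Pick Sofia at Rae[2]=Kit[2] → Doha at Rae[4]=Kit[5]; all 2 stops appear in both, in order. dp[5][5] = 2 confirms this is the maximum.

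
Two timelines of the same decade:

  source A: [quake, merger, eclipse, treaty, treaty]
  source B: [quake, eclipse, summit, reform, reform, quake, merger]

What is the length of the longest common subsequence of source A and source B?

Pick quake at source A[1]=source B[6]; then merger at source A[2]=source B[7]; all 2 events appear in both, in order. dp[5][7] = 2 confirms this is the maximum.

2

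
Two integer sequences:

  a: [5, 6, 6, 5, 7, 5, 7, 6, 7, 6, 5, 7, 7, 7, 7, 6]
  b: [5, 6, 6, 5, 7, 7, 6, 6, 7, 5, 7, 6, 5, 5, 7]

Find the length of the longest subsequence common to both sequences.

Pick 5 (a #1, b #1) → 6 (a #2, b #2) → 6 (a #3, b #3) → 5 (a #4, b #4) → 7 (a #5, b #5) → 7 (a #7, b #6) → 6 (a #8, b #8) → 7 (a #9, b #11) → 6 (a #10, b #12) → 5 (a #11, b #14) → 7 (a #15, b #15); all 11 values appear in both, in order, and the DP table's final entry dp[16][15] is also 11, so no common subsequence is longer.

11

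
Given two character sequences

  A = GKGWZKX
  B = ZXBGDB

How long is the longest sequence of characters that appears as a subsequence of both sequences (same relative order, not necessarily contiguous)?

2

One common subsequence of length 2: Z (A #5, B #1), X (A #7, B #2). Since dp[7][6] = 2, nothing longer is possible.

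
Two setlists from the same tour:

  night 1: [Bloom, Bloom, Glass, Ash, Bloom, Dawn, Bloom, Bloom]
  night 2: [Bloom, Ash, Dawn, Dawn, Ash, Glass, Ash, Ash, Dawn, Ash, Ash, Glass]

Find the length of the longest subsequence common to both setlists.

4

One common subsequence of length 4: Bloom [1,1], Glass [3,6], Ash [4,8], Dawn [6,9]. Since dp[8][12] = 4, nothing longer is possible.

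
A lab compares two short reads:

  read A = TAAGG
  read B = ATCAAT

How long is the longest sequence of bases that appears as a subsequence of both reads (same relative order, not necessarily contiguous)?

Pick T [1,2], A [2,4], A [3,5]; all 3 bases appear in both, in order. dp[5][6] = 3 confirms this is the maximum.

3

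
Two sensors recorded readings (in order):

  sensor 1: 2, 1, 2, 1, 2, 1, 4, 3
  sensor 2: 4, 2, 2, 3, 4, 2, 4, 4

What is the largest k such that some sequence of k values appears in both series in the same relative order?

4

Pick 2 [1,2], then 2 [3,3], then 2 [5,6], then 4 [7,8]; all 4 values appear in both, in order. Since dp[8][8] = 4, nothing longer is possible.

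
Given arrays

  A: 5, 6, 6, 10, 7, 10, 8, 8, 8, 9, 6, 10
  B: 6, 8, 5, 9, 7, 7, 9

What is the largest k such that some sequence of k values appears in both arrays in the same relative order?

3

Let dp[i][j] be the LCS length of the first i values of A and the first j values of B. dp[i][j] = dp[i-1][j-1]+1 when the i-th and j-th values match, else max(dp[i-1][j], dp[i][j-1]).
    ·  6  8  5  9  7  7  9
 ·  0  0  0  0  0  0  0  0
 5  0  0  0  1  1  1  1  1
 6  0  1  1  1  1  1  1  1
 6  0  1  1  1  1  1  1  1
10  0  1  1  1  1  1  1  1
 7  0  1  1  1  1  2  2  2
10  0  1  1  1  1  2  2  2
 8  0  1  2  2  2  2  2  2
 8  0  1  2  2  2  2  2  2
 8  0  1  2  2  2  2  2  2
 9  0  1  2  2  3  3  3  3
 6  0  1  2  2  3  3  3  3
10  0  1  2  2  3  3  3  3
dp[12][7] = 3. One LCS (by backtracking along matches): 5, 7, 9.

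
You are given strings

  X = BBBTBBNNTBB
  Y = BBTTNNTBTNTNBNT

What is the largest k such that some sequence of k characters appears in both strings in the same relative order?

Taking B [1,1], then B [2,2], then T [4,4], then N [7,5], then N [8,6], then T [9,7], then B [10,8], then B [11,13] gives a common subsequence of length 8. dp[11][15] = 8 confirms this is the maximum.

8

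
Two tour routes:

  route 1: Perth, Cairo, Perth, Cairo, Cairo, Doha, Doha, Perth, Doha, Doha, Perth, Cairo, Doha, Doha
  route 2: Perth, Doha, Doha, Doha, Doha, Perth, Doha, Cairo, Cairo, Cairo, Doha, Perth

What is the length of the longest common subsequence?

Taking Perth (route 1 #3, route 2 #1), Doha (route 1 #6, route 2 #2), Doha (route 1 #7, route 2 #3), Doha (route 1 #9, route 2 #4), Doha (route 1 #10, route 2 #5), Perth (route 1 #11, route 2 #6), Cairo (route 1 #12, route 2 #10), Doha (route 1 #13, route 2 #11) gives a common subsequence of length 8. dp[14][12] = 8 confirms this is the maximum.

8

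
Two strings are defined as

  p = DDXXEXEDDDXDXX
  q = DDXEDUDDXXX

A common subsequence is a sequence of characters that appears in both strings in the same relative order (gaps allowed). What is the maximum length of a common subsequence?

10

One common subsequence of length 10: D [1,1], D [2,2], X [6,3], E [7,4], D [8,5], D [9,7], D [10,8], X [11,9], X [13,10], X [14,11]. The LCS DP gives dp[14][11] = 10, so this is optimal.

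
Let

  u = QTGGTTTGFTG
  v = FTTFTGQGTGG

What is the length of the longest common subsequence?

6

Let dp[i][j] be the LCS length of the first i characters of u and the first j characters of v. dp[i][j] = dp[i-1][j-1]+1 when the i-th and j-th characters match, else max(dp[i-1][j], dp[i][j-1]).
    ·  F  T  T  F  T  G  Q  G  T  G  G
 ·  0  0  0  0  0  0  0  0  0  0  0  0
 Q  0  0  0  0  0  0  0  1  1  1  1  1
 T  0  0  1  1  1  1  1  1  1  2  2  2
 G  0  0  1  1  1  1  2  2  2  2  3  3
 G  0  0  1  1  1  1  2  2  3  3  3  4
 T  0  0  1  2  2  2  2  2  3  4  4  4
 T  0  0  1  2  2  3  3  3  3  4  4  4
 T  0  0  1  2  2  3  3  3  3  4  4  4
 G  0  0  1  2  2  3  4  4  4  4  5  5
 F  0  1  1  2  3  3  4  4  4  4  5  5
 T  0  1  2  2  3  4  4  4  4  5  5  5
 G  0  1  2  2  3  4  5  5  5  5  6  6
dp[11][11] = 6. One LCS (by backtracking along matches): TGGTGG.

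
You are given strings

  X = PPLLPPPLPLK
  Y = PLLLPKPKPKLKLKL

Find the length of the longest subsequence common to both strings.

9

One common subsequence of length 9: P at X[1]=Y[1]; then L at X[3]=Y[3]; then L at X[4]=Y[4]; then P at X[5]=Y[5]; then P at X[6]=Y[7]; then P at X[7]=Y[9]; then L at X[8]=Y[11]; then L at X[10]=Y[13]; then K at X[11]=Y[14]. The LCS DP gives dp[11][15] = 9, so this is optimal.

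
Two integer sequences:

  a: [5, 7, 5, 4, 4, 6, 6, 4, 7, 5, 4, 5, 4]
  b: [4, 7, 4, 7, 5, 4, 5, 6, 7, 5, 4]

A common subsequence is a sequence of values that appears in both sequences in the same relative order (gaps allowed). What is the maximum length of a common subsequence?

Match 7 (a #2, b #4), 5 (a #3, b #5), 4 (a #4, b #6), 6 (a #7, b #8), 7 (a #9, b #9), 5 (a #12, b #10), 4 (a #13, b #11) — 7 values in the same relative order in both, and the DP table's final entry dp[13][11] is also 7, so no common subsequence is longer.

7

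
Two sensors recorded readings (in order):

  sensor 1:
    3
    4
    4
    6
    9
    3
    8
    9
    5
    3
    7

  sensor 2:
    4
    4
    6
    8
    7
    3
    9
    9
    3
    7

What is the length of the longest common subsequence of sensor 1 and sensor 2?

Match 4 at sensor 1[2]=sensor 2[1], then 4 at sensor 1[3]=sensor 2[2], then 6 at sensor 1[4]=sensor 2[3], then 9 at sensor 1[5]=sensor 2[7], then 9 at sensor 1[8]=sensor 2[8], then 3 at sensor 1[10]=sensor 2[9], then 7 at sensor 1[11]=sensor 2[10] — 7 values in the same relative order in both. dp[11][10] = 7 confirms this is the maximum.

7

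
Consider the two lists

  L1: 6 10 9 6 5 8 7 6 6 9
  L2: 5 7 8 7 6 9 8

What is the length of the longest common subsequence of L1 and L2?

Let dp[i][j] be the LCS length of the first i values of L1 and the first j values of L2. dp[i][j] = dp[i-1][j-1]+1 when the i-th and j-th values match, else max(dp[i-1][j], dp[i][j-1]).
    ·  5  7  8  7  6  9  8
 ·  0  0  0  0  0  0  0  0
 6  0  0  0  0  0  1  1  1
10  0  0  0  0  0  1  1  1
 9  0  0  0  0  0  1  2  2
 6  0  0  0  0  0  1  2  2
 5  0  1  1  1  1  1  2  2
 8  0  1  1  2  2  2  2  3
 7  0  1  2  2  3  3  3  3
 6  0  1  2  2  3  4  4  4
 6  0  1  2  2  3  4  4  4
 9  0  1  2  2  3  4  5  5
dp[10][7] = 5. One LCS (by backtracking along matches): 5, 8, 7, 6, 9.

5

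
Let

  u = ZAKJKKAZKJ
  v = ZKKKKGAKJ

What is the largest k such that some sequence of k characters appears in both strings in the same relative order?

Match Z at u[1]=v[1], then K at u[3]=v[3], then K at u[5]=v[4], then K at u[6]=v[5], then A at u[7]=v[7], then K at u[9]=v[8], then J at u[10]=v[9] — 7 characters in the same relative order in both. Since dp[10][9] = 7, nothing longer is possible.

7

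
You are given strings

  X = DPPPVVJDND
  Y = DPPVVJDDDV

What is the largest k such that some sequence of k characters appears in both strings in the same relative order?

8

Match D (X #1, Y #1) → P (X #3, Y #2) → P (X #4, Y #3) → V (X #5, Y #4) → V (X #6, Y #5) → J (X #7, Y #6) → D (X #8, Y #8) → D (X #10, Y #9) — 8 characters in the same relative order in both. dp[10][10] = 8 confirms this is the maximum.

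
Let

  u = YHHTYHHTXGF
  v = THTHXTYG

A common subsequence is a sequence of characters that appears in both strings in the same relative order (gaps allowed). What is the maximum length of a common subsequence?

5

Let dp[i][j] be the LCS length of the first i characters of u and the first j characters of v. dp[i][j] = dp[i-1][j-1]+1 when the i-th and j-th characters match, else max(dp[i-1][j], dp[i][j-1]).
    ·  T  H  T  H  X  T  Y  G
 ·  0  0  0  0  0  0  0  0  0
 Y  0  0  0  0  0  0  0  1  1
 H  0  0  1  1  1  1  1  1  1
 H  0  0  1  1  2  2  2  2  2
 T  0  1  1  2  2  2  3  3  3
 Y  0  1  1  2  2  2  3  4  4
 H  0  1  2  2  3  3  3  4  4
 H  0  1  2  2  3  3  3  4  4
 T  0  1  2  3  3  3  4  4  4
 X  0  1  2  3  3  4  4  4  4
 G  0  1  2  3  3  4  4  4  5
 F  0  1  2  3  3  4  4  4  5
dp[11][8] = 5. One LCS (by backtracking along matches): HHTYG.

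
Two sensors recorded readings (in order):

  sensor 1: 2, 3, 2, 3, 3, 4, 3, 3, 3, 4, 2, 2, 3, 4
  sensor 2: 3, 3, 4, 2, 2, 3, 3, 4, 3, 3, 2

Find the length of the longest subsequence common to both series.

Match 2 [1,4], 2 [3,5], 3 [4,6], 3 [5,7], 4 [6,8], 3 [8,9], 3 [9,10], 2 [12,11] — 8 values in the same relative order in both, and the DP table's final entry dp[14][11] is also 8, so no common subsequence is longer.

8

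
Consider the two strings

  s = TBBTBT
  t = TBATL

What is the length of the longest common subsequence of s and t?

Let dp[i][j] be the LCS length of the first i characters of s and the first j characters of t. dp[i][j] = dp[i-1][j-1]+1 when the i-th and j-th characters match, else max(dp[i-1][j], dp[i][j-1]).
    ·  T  B  A  T  L
 ·  0  0  0  0  0  0
 T  0  1  1  1  1  1
 B  0  1  2  2  2  2
 B  0  1  2  2  2  2
 T  0  1  2  2  3  3
 B  0  1  2  2  3  3
 T  0  1  2  2  3  3
dp[6][5] = 3. One LCS (by backtracking along matches): TBT.

3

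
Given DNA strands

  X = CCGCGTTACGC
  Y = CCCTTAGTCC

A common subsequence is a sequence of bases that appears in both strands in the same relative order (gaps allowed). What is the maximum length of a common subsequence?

8

Match C [1,1], C [2,2], C [4,3], T [6,4], T [7,5], A [8,6], C [9,9], C [11,10] — 8 bases in the same relative order in both. The LCS DP gives dp[11][10] = 8, so this is optimal.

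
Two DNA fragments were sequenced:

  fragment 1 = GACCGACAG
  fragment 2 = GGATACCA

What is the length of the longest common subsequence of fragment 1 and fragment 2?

Let dp[i][j] be the LCS length of the first i bases of fragment 1 and the first j bases of fragment 2. dp[i][j] = dp[i-1][j-1]+1 when the i-th and j-th bases match, else max(dp[i-1][j], dp[i][j-1]).
    ·  G  G  A  T  A  C  C  A
 ·  0  0  0  0  0  0  0  0  0
 G  0  1  1  1  1  1  1  1  1
 A  0  1  1  2  2  2  2  2  2
 C  0  1  1  2  2  2  3  3  3
 C  0  1  1  2  2  2  3  4  4
 G  0  1  2  2  2  2  3  4  4
 A  0  1  2  3  3  3  3  4  5
 C  0  1  2  3  3  3  4  4  5
 A  0  1  2  3  3  4  4  4  5
 G  0  1  2  3  3  4  4  4  5
dp[9][8] = 5. One LCS (by backtracking along matches): GACCA.

5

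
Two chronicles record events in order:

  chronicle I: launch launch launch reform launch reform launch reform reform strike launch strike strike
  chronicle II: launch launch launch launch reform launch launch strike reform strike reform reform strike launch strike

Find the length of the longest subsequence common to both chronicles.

One common subsequence of length 11: launch (chronicle I #1, chronicle II #2) → launch (chronicle I #2, chronicle II #3) → launch (chronicle I #3, chronicle II #4) → reform (chronicle I #4, chronicle II #5) → launch (chronicle I #5, chronicle II #7) → reform (chronicle I #6, chronicle II #9) → reform (chronicle I #8, chronicle II #11) → reform (chronicle I #9, chronicle II #12) → strike (chronicle I #10, chronicle II #13) → launch (chronicle I #11, chronicle II #14) → strike (chronicle I #13, chronicle II #15). Since dp[13][15] = 11, nothing longer is possible.

11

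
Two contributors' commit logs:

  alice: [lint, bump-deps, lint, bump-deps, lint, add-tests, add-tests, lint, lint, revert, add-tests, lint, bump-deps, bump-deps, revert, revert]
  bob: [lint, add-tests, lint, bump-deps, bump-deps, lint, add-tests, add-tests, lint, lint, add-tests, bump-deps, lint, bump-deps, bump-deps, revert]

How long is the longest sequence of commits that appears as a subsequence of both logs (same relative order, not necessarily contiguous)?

Taking lint [1,3] → bump-deps [2,4] → bump-deps [4,5] → lint [5,6] → add-tests [6,7] → add-tests [7,8] → lint [8,9] → lint [9,10] → add-tests [11,11] → lint [12,13] → bump-deps [13,14] → bump-deps [14,15] → revert [16,16] gives a common subsequence of length 13. The LCS DP gives dp[16][16] = 13, so this is optimal.

13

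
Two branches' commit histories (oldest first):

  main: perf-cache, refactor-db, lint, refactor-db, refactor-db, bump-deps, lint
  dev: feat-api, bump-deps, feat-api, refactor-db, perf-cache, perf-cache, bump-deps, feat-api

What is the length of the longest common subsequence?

One common subsequence of length 2: perf-cache (main #1, dev #6), then bump-deps (main #6, dev #7). Since dp[7][8] = 2, nothing longer is possible.

2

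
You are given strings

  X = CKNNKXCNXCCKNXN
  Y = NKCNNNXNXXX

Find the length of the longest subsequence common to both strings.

Pick C at X[1]=Y[3], N at X[3]=Y[5], N at X[4]=Y[6], X at X[6]=Y[7], N at X[8]=Y[8], X at X[9]=Y[10], X at X[14]=Y[11]; all 7 characters appear in both, in order, and the DP table's final entry dp[15][11] is also 7, so no common subsequence is longer.

7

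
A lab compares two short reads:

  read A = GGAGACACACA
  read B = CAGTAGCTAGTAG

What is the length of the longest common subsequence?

6

One common subsequence of length 6: G at read A[1]=read B[3], A at read A[3]=read B[5], G at read A[4]=read B[6], C at read A[6]=read B[7], A at read A[7]=read B[9], A at read A[9]=read B[12]. Since dp[11][13] = 6, nothing longer is possible.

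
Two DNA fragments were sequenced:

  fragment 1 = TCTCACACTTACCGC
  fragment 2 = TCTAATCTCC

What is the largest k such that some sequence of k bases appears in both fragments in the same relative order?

One common subsequence of length 9: T at fragment 1[1]=fragment 2[1] → C at fragment 1[2]=fragment 2[2] → T at fragment 1[3]=fragment 2[3] → A at fragment 1[5]=fragment 2[4] → A at fragment 1[7]=fragment 2[5] → C at fragment 1[8]=fragment 2[7] → T at fragment 1[10]=fragment 2[8] → C at fragment 1[13]=fragment 2[9] → C at fragment 1[15]=fragment 2[10]. Since dp[15][10] = 9, nothing longer is possible.

9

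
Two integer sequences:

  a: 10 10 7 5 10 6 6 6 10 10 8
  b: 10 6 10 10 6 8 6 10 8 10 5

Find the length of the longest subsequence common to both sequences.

Let dp[i][j] be the LCS length of the first i values of a and the first j values of b. dp[i][j] = dp[i-1][j-1]+1 when the i-th and j-th values match, else max(dp[i-1][j], dp[i][j-1]).
    · 10  6 10 10  6  8  6 10  8 10  5
 ·  0  0  0  0  0  0  0  0  0  0  0  0
10  0  1  1  1  1  1  1  1  1  1  1  1
10  0  1  1  2  2  2  2  2  2  2  2  2
 7  0  1  1  2  2  2  2  2  2  2  2  2
 5  0  1  1  2  2  2  2  2  2  2  2  3
10  0  1  1  2  3  3  3  3  3  3  3  3
 6  0  1  2  2  3  4  4  4  4  4  4  4
 6  0  1  2  2  3  4  4  5  5  5  5  5
 6  0  1  2  2  3  4  4  5  5  5  5  5
10  0  1  2  3  3  4  4  5  6  6  6  6
10  0  1  2  3  4  4  4  5  6  6  7  7
 8  0  1  2  3  4  4  5  5  6  7  7  7
dp[11][11] = 7. One LCS (by backtracking along matches): 10, 10, 10, 6, 6, 10, 10.

7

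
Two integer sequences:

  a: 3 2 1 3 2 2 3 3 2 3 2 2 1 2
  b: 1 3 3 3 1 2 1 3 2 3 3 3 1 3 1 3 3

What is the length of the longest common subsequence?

One common subsequence of length 9: 3 at a[1]=b[4] → 2 at a[2]=b[6] → 1 at a[3]=b[7] → 3 at a[4]=b[8] → 2 at a[5]=b[9] → 3 at a[7]=b[11] → 3 at a[8]=b[12] → 3 at a[10]=b[14] → 1 at a[13]=b[15], and the DP table's final entry dp[14][17] is also 9, so no common subsequence is longer.

9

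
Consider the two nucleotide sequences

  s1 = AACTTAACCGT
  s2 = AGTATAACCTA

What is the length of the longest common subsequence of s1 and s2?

Match A at s1[1]=s2[1], then A at s1[2]=s2[4], then T at s1[5]=s2[5], then A at s1[6]=s2[6], then A at s1[7]=s2[7], then C at s1[8]=s2[8], then C at s1[9]=s2[9], then T at s1[11]=s2[10] — 8 bases in the same relative order in both. dp[11][11] = 8 confirms this is the maximum.

8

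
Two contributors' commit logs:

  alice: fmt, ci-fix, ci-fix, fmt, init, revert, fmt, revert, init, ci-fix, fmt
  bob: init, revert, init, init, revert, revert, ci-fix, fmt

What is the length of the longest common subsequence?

5

Pick init (alice #5, bob #4) → revert (alice #6, bob #5) → revert (alice #8, bob #6) → ci-fix (alice #10, bob #7) → fmt (alice #11, bob #8); all 5 commits appear in both, in order. The LCS DP gives dp[11][8] = 5, so this is optimal.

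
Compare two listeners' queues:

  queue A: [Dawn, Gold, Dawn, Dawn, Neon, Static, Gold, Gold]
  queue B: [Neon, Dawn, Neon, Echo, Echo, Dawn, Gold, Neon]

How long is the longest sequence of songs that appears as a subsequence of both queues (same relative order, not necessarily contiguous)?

3

One common subsequence of length 3: Dawn at queue A[1]=queue B[6] → Gold at queue A[2]=queue B[7] → Neon at queue A[5]=queue B[8]. dp[8][8] = 3 confirms this is the maximum.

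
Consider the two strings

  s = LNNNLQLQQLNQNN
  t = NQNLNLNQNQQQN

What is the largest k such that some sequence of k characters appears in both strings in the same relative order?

Pick N [2,1], N [3,3], N [4,5], L [5,6], Q [6,8], Q [8,10], Q [9,11], Q [12,12], N [14,13]; all 9 characters appear in both, in order. The LCS DP gives dp[14][13] = 9, so this is optimal.

9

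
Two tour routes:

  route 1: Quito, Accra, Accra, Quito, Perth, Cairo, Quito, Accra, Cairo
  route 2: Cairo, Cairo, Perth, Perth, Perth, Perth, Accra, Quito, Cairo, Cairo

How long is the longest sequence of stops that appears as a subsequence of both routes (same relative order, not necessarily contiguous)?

Match Accra (route 1 #3, route 2 #7); then Quito (route 1 #4, route 2 #8); then Cairo (route 1 #6, route 2 #9); then Cairo (route 1 #9, route 2 #10) — 4 stops in the same relative order in both. dp[9][10] = 4 confirms this is the maximum.

4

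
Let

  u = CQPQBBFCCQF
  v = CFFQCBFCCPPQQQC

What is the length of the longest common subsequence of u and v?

7

Taking C (u #1, v #1), Q (u #2, v #4), B (u #6, v #6), F (u #7, v #7), C (u #8, v #8), C (u #9, v #9), Q (u #10, v #14) gives a common subsequence of length 7. dp[11][15] = 7 confirms this is the maximum.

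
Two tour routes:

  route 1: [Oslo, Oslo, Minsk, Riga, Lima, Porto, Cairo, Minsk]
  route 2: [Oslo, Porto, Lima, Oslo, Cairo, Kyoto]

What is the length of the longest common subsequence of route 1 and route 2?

3

Taking Oslo (route 1 #1, route 2 #1); then Oslo (route 1 #2, route 2 #4); then Cairo (route 1 #7, route 2 #5) gives a common subsequence of length 3, and the DP table's final entry dp[8][6] is also 3, so no common subsequence is longer.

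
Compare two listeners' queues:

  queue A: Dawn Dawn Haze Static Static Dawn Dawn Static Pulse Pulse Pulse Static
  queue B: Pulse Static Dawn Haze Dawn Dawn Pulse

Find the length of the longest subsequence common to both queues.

Match Dawn at queue A[2]=queue B[3] → Haze at queue A[3]=queue B[4] → Dawn at queue A[6]=queue B[5] → Dawn at queue A[7]=queue B[6] → Pulse at queue A[11]=queue B[7] — 5 songs in the same relative order in both. Since dp[12][7] = 5, nothing longer is possible.

5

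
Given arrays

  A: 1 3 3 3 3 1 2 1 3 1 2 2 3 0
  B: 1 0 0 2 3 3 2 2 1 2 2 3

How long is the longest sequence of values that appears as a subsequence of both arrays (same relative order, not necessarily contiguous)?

Taking 1 [1,1]; then 3 [2,5]; then 3 [3,6]; then 2 [7,8]; then 1 [10,9]; then 2 [11,10]; then 2 [12,11]; then 3 [13,12] gives a common subsequence of length 8. dp[14][12] = 8 confirms this is the maximum.

8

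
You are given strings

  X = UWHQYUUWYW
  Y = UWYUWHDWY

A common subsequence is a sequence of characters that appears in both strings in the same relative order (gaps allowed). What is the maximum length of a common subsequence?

6

Let dp[i][j] be the LCS length of the first i characters of X and the first j characters of Y. dp[i][j] = dp[i-1][j-1]+1 when the i-th and j-th characters match, else max(dp[i-1][j], dp[i][j-1]).
    ·  U  W  Y  U  W  H  D  W  Y
 ·  0  0  0  0  0  0  0  0  0  0
 U  0  1  1  1  1  1  1  1  1  1
 W  0  1  2  2  2  2  2  2  2  2
 H  0  1  2  2  2  2  3  3  3  3
 Q  0  1  2  2  2  2  3  3  3  3
 Y  0  1  2  3  3  3  3  3  3  4
 U  0  1  2  3  4  4  4  4  4  4
 U  0  1  2  3  4  4  4  4  4  4
 W  0  1  2  3  4  5  5  5  5  5
 Y  0  1  2  3  4  5  5  5  5  6
 W  0  1  2  3  4  5  5  5  6  6
dp[10][9] = 6. One LCS (by backtracking along matches): UWYUWY.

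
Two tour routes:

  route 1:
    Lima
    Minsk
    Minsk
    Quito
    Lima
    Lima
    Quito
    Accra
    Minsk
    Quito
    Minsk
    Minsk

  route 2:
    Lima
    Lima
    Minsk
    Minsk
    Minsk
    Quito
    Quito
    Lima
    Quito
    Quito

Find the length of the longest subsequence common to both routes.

Match Lima [1,2]; then Minsk [2,4]; then Minsk [3,5]; then Quito [4,7]; then Lima [6,8]; then Quito [7,9]; then Quito [10,10] — 7 stops in the same relative order in both. dp[12][10] = 7 confirms this is the maximum.

7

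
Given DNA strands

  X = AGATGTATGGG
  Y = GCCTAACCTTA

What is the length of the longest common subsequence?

Taking A (X #1, Y #5), A (X #3, Y #6), T (X #4, Y #9), T (X #6, Y #10), A (X #7, Y #11) gives a common subsequence of length 5. Since dp[11][11] = 5, nothing longer is possible.

5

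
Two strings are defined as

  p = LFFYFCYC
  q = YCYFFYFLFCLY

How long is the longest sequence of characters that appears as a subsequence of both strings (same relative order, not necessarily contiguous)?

Let dp[i][j] be the LCS length of the first i characters of p and the first j characters of q. dp[i][j] = dp[i-1][j-1]+1 when the i-th and j-th characters match, else max(dp[i-1][j], dp[i][j-1]).
    ·  Y  C  Y  F  F  Y  F  L  F  C  L  Y
 ·  0  0  0  0  0  0  0  0  0  0  0  0  0
 L  0  0  0  0  0  0  0  0  1  1  1  1  1
 F  0  0  0  0  1  1  1  1  1  2  2  2  2
 F  0  0  0  0  1  2  2  2  2  2  2  2  2
 Y  0  1  1  1  1  2  3  3  3  3  3  3  3
 F  0  1  1  1  2  2  3  4  4  4  4  4  4
 C  0  1  2  2  2  2  3  4  4  4  5  5  5
 Y  0  1  2  3  3  3  3  4  4  4  5  5  6
 C  0  1  2  3  3  3  3  4  4  4  5  5  6
dp[8][12] = 6. One LCS (by backtracking along matches): FFYFCY.

6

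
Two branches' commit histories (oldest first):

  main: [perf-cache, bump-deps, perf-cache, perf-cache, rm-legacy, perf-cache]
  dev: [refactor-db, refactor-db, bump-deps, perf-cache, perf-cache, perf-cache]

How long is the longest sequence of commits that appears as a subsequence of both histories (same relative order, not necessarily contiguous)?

One common subsequence of length 4: bump-deps (main #2, dev #3) → perf-cache (main #3, dev #4) → perf-cache (main #4, dev #5) → perf-cache (main #6, dev #6), and the DP table's final entry dp[6][6] is also 4, so no common subsequence is longer.

4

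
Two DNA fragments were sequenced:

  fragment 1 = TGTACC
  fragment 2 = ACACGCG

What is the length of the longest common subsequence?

3

Taking A (fragment 1 #4, fragment 2 #3) → C (fragment 1 #5, fragment 2 #4) → C (fragment 1 #6, fragment 2 #6) gives a common subsequence of length 3. The LCS DP gives dp[6][7] = 3, so this is optimal.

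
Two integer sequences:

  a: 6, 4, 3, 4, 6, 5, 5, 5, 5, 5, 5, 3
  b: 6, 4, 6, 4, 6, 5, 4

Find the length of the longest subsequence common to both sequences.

5

Pick 6 (a #1, b #1), then 4 (a #2, b #2), then 4 (a #4, b #4), then 6 (a #5, b #5), then 5 (a #6, b #6); all 5 values appear in both, in order. dp[12][7] = 5 confirms this is the maximum.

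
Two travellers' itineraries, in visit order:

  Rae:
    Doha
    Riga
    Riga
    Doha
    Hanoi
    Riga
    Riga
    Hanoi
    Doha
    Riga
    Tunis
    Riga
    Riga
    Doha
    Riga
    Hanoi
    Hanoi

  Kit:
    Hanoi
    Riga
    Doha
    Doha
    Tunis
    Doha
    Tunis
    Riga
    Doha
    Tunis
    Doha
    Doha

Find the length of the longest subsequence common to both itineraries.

One common subsequence of length 6: Doha at Rae[1]=Kit[4] → Doha at Rae[4]=Kit[6] → Riga at Rae[7]=Kit[8] → Doha at Rae[9]=Kit[9] → Tunis at Rae[11]=Kit[10] → Doha at Rae[14]=Kit[12]. The LCS DP gives dp[17][12] = 6, so this is optimal.

6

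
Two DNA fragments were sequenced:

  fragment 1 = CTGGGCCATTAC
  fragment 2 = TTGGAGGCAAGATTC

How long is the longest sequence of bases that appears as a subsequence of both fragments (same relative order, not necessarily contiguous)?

9

Pick T at fragment 1[2]=fragment 2[2], G at fragment 1[3]=fragment 2[4], G at fragment 1[4]=fragment 2[6], G at fragment 1[5]=fragment 2[7], C at fragment 1[6]=fragment 2[8], A at fragment 1[8]=fragment 2[12], T at fragment 1[9]=fragment 2[13], T at fragment 1[10]=fragment 2[14], C at fragment 1[12]=fragment 2[15]; all 9 bases appear in both, in order. The LCS DP gives dp[12][15] = 9, so this is optimal.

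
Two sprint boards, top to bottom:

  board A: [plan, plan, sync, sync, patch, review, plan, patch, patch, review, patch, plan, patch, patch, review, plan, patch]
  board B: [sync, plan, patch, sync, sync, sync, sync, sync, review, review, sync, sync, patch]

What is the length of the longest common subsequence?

6

One common subsequence of length 6: plan [1,2]; then sync [3,7]; then sync [4,8]; then review [6,9]; then review [10,10]; then patch [17,13]. The LCS DP gives dp[17][13] = 6, so this is optimal.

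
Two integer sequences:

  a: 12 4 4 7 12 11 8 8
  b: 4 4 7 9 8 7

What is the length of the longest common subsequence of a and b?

Match 4 [2,1] → 4 [3,2] → 7 [4,3] → 8 [7,5] — 4 values in the same relative order in both. The LCS DP gives dp[8][6] = 4, so this is optimal.

4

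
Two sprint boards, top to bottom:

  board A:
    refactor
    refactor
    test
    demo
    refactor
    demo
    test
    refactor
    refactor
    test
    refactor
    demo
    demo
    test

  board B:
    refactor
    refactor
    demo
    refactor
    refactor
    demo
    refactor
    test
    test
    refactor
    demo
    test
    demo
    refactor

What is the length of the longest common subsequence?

10

One common subsequence of length 10: refactor [1,1], refactor [2,2], demo [4,3], refactor [5,5], demo [6,6], test [7,8], test [10,9], refactor [11,10], demo [12,11], demo [13,13], and the DP table's final entry dp[14][14] is also 10, so no common subsequence is longer.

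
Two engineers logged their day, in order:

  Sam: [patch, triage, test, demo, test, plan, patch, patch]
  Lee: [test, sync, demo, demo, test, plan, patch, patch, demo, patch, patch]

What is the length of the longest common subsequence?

Taking test at Sam[3]=Lee[1] → demo at Sam[4]=Lee[4] → test at Sam[5]=Lee[5] → plan at Sam[6]=Lee[6] → patch at Sam[7]=Lee[10] → patch at Sam[8]=Lee[11] gives a common subsequence of length 6. The LCS DP gives dp[8][11] = 6, so this is optimal.

6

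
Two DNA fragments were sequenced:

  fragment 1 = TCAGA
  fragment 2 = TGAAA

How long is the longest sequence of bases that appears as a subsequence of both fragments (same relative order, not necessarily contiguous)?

3

Taking T [1,1] → A [3,4] → A [5,5] gives a common subsequence of length 3, and the DP table's final entry dp[5][5] is also 3, so no common subsequence is longer.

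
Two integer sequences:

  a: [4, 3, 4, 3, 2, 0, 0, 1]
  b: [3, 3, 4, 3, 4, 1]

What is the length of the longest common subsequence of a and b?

Let dp[i][j] be the LCS length of the first i values of a and the first j values of b. dp[i][j] = dp[i-1][j-1]+1 when the i-th and j-th values match, else max(dp[i-1][j], dp[i][j-1]).
    ·  3  3  4  3  4  1
 ·  0  0  0  0  0  0  0
 4  0  0  0  1  1  1  1
 3  0  1  1  1  2  2  2
 4  0  1  1  2  2  3  3
 3  0  1  2  2  3  3  3
 2  0  1  2  2  3  3  3
 0  0  1  2  2  3  3  3
 0  0  1  2  2  3  3  3
 1  0  1  2  2  3  3  4
dp[8][6] = 4. One LCS (by backtracking along matches): 4, 3, 4, 1.

4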